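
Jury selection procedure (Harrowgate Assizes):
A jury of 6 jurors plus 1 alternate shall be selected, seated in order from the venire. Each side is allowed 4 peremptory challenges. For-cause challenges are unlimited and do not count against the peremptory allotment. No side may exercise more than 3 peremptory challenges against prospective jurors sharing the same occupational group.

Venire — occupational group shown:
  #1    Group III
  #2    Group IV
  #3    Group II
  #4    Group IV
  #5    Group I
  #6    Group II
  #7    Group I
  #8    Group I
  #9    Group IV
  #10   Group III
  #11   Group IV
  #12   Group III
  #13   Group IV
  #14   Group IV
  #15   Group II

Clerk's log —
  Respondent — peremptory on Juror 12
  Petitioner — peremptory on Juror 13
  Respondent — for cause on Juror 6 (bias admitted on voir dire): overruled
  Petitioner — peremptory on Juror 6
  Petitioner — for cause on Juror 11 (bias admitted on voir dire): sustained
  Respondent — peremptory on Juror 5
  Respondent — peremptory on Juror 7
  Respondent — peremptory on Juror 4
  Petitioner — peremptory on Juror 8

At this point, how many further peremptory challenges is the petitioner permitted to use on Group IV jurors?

Petitioner peremptories so far: #13, #6, #8 — 3 of 4 used, 1 left overall.
Against Group IV: #13 — 1 used; per-group cap 3 leaves 2.
Binding limit: min(1, 2) = 1.

1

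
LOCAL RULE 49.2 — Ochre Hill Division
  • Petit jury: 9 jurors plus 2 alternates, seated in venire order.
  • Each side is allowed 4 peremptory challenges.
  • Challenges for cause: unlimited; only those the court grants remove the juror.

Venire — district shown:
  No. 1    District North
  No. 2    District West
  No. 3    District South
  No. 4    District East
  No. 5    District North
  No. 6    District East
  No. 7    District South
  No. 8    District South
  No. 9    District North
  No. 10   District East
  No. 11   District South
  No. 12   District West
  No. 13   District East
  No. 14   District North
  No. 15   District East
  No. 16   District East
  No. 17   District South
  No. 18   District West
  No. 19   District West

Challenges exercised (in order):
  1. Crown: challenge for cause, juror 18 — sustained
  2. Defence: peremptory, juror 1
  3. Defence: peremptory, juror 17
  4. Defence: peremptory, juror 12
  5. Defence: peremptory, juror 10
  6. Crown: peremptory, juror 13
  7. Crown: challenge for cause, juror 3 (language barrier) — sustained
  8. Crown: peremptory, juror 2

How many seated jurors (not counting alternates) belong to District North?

3

Removed: #1, #2, #3, #10, #12, #13, #17, #18.
Seated jurors 1–9: #4, #5, #6, #7, #8, #9, #11, #14, #15 (alternates #16, #19 not counted).
Of those, in District North: #5, #9, #14 → 3.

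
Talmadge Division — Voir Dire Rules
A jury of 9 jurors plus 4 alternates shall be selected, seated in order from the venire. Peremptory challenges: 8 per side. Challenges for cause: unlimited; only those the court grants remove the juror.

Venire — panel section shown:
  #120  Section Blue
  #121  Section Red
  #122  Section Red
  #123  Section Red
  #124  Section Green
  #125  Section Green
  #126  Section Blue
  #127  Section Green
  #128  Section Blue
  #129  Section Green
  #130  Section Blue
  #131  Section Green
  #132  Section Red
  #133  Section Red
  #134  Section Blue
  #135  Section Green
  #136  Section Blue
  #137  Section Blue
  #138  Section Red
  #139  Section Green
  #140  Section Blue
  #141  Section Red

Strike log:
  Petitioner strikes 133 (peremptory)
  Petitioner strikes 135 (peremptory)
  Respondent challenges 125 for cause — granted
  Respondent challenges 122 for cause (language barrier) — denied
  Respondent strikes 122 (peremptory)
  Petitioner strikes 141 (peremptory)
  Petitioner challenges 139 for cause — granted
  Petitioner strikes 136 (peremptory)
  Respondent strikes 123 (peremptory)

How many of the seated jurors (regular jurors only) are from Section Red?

Removed: #122, #123, #125, #133, #135, #136, #139, #141.
Seated jurors 1–9: #120, #121, #124, #126, #127, #128, #129, #130, #131 (alternates #132, #134, #137, #138 not counted).
Of those, in Section Red: #121 → 1.

1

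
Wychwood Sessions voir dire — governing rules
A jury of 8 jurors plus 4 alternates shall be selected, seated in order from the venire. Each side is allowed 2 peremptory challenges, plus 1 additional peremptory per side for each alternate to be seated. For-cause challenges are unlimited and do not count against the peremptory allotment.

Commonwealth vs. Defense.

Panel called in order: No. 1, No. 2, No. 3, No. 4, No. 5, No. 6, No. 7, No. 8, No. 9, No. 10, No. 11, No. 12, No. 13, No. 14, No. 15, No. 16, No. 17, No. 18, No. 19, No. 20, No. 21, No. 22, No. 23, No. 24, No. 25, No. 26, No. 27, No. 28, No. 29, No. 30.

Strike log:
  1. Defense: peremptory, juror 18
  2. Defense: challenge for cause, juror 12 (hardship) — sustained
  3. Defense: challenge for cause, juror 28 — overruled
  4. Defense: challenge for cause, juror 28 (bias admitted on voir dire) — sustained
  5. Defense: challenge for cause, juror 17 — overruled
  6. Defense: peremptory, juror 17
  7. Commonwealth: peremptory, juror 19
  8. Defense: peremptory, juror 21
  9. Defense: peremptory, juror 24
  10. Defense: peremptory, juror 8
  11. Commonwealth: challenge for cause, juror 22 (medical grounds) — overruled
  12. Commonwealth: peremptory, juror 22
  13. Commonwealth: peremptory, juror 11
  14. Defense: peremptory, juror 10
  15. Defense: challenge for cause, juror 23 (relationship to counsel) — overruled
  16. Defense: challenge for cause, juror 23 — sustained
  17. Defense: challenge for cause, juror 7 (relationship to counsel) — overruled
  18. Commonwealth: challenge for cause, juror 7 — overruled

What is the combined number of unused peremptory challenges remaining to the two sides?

3

Commonwealth allotment: 2 base + 1 × 4 alternates = 6. Defense allotment: 2 base + 1 × 4 alternates = 6.
Commonwealth peremptories used: #19, #22, #11 — 3 (for-cause on #22, #7 don't count).
Defense peremptories used: #18, #17, #21, #24, #8, #10 — 6 (for-cause on #12, #28, #28, #17, #23, #23, #7 don't count).
Remaining: (6 − 3) + (6 − 6) = 3.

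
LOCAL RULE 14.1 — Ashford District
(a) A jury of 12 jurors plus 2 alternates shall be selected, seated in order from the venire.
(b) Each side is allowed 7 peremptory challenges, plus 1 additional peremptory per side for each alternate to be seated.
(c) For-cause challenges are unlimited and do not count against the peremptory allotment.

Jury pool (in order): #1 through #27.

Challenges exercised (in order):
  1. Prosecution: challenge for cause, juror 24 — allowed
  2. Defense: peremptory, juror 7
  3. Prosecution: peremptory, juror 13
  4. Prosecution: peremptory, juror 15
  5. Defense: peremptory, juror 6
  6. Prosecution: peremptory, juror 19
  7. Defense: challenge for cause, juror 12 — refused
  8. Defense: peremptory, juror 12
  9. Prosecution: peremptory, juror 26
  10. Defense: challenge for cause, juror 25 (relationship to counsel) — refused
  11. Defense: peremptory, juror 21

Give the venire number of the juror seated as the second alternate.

Removed: #6, #7, #12, #13, #15, #19, #21, #24, #26. (#25 stays — for-cause denied.)
Seating in order: seats 1–12 → #1, #2, #3, #4, #5, #8, #9, #10, #11, #14, #16, #17; alternates → #18, #20.
So alternate 2 is #20.

20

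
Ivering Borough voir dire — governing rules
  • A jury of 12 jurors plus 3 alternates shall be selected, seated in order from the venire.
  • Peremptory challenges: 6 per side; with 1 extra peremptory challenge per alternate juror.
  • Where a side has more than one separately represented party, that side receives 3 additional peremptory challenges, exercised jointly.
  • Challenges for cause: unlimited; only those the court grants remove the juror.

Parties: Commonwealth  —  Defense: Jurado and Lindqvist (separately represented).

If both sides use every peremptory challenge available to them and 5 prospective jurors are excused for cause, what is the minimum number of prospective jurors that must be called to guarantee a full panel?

41

Seats to fill: 12 + 3 alternates = 15.
Peremptories — Commonwealth: 6 + 1×3 = 9; Defense: 6 + 1×3 + 3 = 12; total 21.
For-cause removals: 5.
Minimum venire: 15 + 21 + 5 = 41.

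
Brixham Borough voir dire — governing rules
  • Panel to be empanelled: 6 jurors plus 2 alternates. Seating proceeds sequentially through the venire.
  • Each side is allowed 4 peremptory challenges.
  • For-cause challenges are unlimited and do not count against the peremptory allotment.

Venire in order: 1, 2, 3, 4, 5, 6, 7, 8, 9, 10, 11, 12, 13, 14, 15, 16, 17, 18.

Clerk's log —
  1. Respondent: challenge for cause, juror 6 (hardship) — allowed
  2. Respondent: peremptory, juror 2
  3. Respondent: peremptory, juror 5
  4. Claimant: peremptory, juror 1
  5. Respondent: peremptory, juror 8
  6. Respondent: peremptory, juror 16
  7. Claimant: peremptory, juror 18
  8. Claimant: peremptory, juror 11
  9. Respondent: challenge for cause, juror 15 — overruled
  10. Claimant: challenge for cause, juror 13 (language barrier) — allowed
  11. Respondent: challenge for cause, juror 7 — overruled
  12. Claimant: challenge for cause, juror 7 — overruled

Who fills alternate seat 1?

Removed: #1, #2, #5, #6, #8, #11, #13, #16, #18. (#7, #15 stay — for-cause denied.)
Seating in order: seats 1–6 → #3, #4, #7, #9, #10, #12; alternates → #14, #15.
So alternate 1 is #14.

14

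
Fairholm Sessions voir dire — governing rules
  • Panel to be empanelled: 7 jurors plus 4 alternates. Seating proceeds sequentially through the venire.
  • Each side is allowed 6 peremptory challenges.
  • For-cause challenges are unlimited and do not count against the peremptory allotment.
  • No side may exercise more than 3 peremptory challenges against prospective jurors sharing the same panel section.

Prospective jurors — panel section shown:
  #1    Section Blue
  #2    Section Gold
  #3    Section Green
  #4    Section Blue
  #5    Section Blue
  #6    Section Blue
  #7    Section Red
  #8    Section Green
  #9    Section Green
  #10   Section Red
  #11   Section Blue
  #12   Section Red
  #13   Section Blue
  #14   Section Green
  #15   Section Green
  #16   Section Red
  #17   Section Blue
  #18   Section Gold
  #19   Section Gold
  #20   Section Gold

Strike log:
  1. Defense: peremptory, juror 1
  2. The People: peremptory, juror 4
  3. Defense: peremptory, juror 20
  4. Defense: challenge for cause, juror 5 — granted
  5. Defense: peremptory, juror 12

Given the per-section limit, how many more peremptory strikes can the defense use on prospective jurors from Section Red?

2

Defense peremptories so far: #1, #20, #12 — 3 of 6 used, 3 left overall.
Against Section Red: #12 — 1 used; per-section cap 3 leaves 2.
Binding limit: min(3, 2) = 2.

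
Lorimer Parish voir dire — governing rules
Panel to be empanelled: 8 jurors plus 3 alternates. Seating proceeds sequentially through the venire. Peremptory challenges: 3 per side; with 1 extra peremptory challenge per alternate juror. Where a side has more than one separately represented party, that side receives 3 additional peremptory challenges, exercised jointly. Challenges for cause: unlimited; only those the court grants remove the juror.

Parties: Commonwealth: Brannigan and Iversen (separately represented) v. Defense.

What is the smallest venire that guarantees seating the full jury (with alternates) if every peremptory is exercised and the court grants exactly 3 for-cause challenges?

29

Seats to fill: 8 + 3 alternates = 11.
Peremptories — Commonwealth: 3 + 1×3 + 3 = 9; Defense: 3 + 1×3 = 6; total 15.
For-cause removals: 3.
Minimum venire: 11 + 15 + 3 = 29.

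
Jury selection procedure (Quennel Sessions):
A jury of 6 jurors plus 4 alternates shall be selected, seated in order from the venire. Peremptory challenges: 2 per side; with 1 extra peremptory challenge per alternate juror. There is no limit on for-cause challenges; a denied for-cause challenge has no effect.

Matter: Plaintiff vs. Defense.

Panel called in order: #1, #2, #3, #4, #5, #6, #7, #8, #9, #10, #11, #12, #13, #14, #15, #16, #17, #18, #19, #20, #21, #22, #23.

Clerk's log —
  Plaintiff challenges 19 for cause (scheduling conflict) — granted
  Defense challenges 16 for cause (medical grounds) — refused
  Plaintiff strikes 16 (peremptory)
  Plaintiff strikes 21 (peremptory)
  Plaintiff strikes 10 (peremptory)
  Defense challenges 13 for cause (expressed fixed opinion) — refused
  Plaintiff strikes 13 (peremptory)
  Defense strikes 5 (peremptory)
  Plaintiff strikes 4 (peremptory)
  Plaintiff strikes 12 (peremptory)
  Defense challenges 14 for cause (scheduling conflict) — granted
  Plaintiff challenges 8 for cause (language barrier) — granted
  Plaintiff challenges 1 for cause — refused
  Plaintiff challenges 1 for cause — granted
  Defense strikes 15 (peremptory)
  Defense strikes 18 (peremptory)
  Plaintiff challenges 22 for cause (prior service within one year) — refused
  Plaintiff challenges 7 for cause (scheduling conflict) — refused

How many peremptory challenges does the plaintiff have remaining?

0

Plaintiff allotment: 2 base + 1 × 4 alternates = 6.
Plaintiff peremptories used: #16, #21, #10, #13, #4, #12 — 6 (for-cause on #19, #8, #1, #1, #22, #7 don't count).
Remaining: 6 − 6 = 0.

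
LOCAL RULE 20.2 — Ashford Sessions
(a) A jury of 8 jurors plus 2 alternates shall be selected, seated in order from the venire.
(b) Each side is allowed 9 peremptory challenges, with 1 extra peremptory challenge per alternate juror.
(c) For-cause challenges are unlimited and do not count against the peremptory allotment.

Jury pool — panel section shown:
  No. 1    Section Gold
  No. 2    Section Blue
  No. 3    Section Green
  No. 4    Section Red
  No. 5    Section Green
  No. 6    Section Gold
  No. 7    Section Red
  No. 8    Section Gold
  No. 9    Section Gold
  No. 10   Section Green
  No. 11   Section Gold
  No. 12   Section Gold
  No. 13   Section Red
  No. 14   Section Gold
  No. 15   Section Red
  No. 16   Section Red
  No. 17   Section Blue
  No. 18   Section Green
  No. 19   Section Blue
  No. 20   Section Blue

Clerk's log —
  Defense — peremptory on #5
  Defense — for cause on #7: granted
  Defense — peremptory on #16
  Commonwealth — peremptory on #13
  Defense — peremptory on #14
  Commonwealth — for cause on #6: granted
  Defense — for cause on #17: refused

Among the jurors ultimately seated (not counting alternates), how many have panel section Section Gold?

4

Removed: #5, #6, #7, #13, #14, #16.
Seated jurors 1–8: #1, #2, #3, #4, #8, #9, #10, #11 (alternates #12, #15 not counted).
Of those, in Section Gold: #1, #8, #9, #11 → 4.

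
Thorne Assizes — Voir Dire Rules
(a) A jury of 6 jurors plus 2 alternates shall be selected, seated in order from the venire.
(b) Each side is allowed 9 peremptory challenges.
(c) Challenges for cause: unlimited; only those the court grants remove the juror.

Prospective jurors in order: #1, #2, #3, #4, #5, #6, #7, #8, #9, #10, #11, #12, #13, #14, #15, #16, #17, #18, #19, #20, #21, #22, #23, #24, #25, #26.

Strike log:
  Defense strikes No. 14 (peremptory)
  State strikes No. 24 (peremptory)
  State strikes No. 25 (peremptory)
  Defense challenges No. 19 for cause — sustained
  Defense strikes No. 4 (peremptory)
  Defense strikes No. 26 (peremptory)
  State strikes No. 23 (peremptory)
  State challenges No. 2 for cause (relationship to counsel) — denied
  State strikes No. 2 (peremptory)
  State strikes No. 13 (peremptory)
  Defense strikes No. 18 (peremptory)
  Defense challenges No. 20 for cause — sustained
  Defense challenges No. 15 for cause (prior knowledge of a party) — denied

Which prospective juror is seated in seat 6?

8

Removed: #2, #4, #13, #14, #18, #19, #20, #23, #24, #25, #26. (#15 stays — for-cause denied.)
Seating in order: seats 1–6 → #1, #3, #5, #6, #7, #8; alternates → #9, #10.
So seat 6 is #8.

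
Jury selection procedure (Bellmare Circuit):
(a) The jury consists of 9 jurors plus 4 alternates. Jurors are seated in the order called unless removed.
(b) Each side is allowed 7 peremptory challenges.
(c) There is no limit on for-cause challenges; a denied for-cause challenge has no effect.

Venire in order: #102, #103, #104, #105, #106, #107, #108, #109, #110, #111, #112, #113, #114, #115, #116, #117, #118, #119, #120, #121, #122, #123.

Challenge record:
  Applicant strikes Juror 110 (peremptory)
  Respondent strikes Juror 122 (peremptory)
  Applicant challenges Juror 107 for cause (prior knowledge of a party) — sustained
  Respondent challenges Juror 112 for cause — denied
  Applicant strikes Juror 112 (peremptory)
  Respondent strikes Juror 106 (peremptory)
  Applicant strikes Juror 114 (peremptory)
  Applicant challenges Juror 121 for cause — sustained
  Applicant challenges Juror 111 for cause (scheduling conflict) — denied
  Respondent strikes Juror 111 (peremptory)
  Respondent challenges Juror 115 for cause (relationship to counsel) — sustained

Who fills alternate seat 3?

Removed: #106, #107, #110, #111, #112, #114, #115, #121, #122.
Seating in order: seats 1–9 → #102, #103, #104, #105, #108, #109, #113, #116, #117; alternates → #118, #119, #120, #123.
So alternate 3 is #120.

120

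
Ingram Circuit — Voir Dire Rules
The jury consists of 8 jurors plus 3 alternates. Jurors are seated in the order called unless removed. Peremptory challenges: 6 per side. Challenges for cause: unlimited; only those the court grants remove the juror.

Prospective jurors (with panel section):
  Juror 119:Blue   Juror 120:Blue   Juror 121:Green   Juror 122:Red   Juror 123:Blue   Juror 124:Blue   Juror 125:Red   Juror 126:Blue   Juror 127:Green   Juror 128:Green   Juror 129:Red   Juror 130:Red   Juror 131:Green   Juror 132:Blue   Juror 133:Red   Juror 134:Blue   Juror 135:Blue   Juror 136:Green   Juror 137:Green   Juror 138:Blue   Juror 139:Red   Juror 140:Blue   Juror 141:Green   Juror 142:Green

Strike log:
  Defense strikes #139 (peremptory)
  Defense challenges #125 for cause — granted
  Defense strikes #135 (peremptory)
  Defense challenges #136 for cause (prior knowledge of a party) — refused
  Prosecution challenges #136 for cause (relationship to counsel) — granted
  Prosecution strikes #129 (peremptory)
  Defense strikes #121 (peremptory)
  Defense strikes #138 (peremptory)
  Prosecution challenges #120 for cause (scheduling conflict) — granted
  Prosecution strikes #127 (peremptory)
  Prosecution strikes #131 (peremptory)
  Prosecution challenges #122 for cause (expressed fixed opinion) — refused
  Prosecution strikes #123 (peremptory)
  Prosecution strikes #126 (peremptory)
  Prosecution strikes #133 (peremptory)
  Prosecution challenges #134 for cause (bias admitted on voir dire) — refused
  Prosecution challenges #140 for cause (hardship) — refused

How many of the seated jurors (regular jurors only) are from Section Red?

2

Removed: #120, #121, #123, #125, #126, #127, #129, #131, #133, #135, #136, #138, #139.
Seated jurors 1–8: #119, #122, #124, #128, #130, #132, #134, #137 (alternates #140, #141, #142 not counted).
Of those, in Section Red: #122, #130 → 2.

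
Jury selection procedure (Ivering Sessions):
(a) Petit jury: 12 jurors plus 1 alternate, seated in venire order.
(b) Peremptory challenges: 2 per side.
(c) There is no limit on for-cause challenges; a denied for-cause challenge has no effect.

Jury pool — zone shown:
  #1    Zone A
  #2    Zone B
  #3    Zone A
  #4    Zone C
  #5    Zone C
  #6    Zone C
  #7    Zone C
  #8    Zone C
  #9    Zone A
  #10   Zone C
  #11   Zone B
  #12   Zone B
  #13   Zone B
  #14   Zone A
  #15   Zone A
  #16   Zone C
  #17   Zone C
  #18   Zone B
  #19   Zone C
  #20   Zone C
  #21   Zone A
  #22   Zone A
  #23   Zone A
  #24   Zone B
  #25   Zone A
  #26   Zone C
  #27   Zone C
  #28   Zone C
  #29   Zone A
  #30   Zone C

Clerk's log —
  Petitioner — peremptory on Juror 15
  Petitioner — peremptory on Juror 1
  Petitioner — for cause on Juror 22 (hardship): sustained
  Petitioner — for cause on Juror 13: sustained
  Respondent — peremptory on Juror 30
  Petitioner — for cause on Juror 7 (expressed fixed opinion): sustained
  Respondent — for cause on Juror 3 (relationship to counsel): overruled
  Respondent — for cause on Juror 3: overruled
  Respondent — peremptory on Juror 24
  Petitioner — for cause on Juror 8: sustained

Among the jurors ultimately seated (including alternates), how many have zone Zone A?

3

Removed: #1, #7, #8, #13, #15, #22, #24, #30.
Seated (13 incl. alternates): #2, #3, #4, #5, #6, #9, #10, #11, #12, #14, #16, #17, #18.
Of those, in Zone A: #3, #9, #14 → 3.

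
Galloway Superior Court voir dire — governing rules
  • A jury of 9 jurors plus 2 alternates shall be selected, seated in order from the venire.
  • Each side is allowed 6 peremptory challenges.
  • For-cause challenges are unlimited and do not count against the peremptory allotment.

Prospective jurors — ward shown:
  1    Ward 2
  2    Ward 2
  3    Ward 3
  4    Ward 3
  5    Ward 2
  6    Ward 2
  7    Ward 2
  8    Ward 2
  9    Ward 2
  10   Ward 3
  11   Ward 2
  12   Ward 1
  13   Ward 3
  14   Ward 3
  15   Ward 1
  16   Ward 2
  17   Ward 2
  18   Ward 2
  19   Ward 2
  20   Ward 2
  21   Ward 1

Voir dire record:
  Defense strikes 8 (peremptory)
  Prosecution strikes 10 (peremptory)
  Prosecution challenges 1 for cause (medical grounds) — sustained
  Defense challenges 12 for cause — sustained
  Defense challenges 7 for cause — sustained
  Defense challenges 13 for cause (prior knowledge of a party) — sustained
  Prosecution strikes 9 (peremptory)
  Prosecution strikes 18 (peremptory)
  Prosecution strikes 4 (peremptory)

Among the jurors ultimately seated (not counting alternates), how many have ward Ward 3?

2

Removed: #1, #4, #7, #8, #9, #10, #12, #13, #18.
Seated jurors 1–9: #2, #3, #5, #6, #11, #14, #15, #16, #17 (alternates #19, #20 not counted).
Of those, in Ward 3: #3, #14 → 2.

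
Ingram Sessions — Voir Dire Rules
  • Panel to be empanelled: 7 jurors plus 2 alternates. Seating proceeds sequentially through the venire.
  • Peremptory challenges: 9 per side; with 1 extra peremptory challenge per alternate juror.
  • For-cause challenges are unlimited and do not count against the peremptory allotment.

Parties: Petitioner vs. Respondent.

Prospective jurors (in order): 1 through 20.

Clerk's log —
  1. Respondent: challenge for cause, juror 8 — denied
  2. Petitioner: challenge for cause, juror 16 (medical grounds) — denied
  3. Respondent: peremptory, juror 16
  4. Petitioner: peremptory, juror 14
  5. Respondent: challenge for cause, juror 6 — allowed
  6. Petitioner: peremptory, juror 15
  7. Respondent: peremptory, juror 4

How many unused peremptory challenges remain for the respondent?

9

Respondent allotment: 9 base + 1 × 2 alternates = 11.
Respondent peremptories used: #16, #4 — 2 (for-cause on #8, #6 don't count).
Remaining: 11 − 2 = 9.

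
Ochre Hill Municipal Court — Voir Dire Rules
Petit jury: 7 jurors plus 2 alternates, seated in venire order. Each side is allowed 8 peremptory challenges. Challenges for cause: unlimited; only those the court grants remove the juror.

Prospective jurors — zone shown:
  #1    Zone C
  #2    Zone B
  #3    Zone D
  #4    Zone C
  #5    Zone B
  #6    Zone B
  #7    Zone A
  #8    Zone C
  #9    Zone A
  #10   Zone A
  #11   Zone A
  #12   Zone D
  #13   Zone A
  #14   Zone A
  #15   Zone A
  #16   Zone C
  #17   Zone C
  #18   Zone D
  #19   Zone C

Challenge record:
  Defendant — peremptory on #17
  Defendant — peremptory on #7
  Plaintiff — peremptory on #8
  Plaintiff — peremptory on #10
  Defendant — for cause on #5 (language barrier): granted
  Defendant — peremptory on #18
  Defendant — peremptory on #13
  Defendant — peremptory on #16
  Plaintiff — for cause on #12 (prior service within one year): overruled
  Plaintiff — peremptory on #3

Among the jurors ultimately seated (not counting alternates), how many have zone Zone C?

2

Removed: #3, #5, #7, #8, #10, #13, #16, #17, #18.
Seated jurors 1–7: #1, #2, #4, #6, #9, #11, #12 (alternates #14, #15 not counted).
Of those, in Zone C: #1, #4 → 2.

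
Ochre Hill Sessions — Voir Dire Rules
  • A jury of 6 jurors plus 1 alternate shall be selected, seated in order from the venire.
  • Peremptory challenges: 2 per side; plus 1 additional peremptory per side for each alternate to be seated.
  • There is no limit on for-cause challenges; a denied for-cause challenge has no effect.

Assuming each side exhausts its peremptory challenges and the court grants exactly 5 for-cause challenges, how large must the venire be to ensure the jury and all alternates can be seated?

18

Seats to fill: 6 + 1 alternates = 7.
Peremptories: 2 + 1×1 = 3 per side × 2 sides = 6.
For-cause removals: 5.
Minimum venire: 7 + 6 + 5 = 18.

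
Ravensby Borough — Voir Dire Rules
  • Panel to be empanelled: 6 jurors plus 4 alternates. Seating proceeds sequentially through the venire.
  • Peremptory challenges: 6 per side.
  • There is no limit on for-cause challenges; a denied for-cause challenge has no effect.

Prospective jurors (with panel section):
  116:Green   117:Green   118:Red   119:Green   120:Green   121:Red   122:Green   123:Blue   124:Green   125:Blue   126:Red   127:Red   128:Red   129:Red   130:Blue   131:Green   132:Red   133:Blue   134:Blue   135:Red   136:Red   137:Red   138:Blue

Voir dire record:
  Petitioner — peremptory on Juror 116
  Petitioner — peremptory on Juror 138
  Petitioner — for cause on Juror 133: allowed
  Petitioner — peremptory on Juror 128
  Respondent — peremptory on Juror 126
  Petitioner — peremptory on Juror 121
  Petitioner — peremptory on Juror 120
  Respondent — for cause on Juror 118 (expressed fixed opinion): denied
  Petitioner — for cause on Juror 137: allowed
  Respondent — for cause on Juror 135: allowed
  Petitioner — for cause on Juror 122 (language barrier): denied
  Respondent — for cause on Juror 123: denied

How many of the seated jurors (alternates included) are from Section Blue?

3

Removed: #116, #120, #121, #126, #128, #133, #135, #137, #138.
Seated (10 incl. alternates): #117, #118, #119, #122, #123, #124, #125, #127, #129, #130.
Of those, in Section Blue: #123, #125, #130 → 3.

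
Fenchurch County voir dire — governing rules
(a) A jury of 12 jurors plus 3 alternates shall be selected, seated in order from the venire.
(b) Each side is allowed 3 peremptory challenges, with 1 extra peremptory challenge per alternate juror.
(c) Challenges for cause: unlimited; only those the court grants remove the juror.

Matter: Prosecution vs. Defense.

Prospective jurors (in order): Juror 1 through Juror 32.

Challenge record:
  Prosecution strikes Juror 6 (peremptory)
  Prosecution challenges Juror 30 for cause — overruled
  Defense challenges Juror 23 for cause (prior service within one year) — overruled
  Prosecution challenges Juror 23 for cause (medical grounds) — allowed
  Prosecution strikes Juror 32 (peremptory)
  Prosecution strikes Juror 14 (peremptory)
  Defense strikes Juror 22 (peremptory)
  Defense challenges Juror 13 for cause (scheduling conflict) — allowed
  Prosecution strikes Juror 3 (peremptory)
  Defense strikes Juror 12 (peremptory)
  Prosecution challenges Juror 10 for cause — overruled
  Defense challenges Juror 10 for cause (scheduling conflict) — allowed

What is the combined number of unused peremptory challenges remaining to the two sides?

Prosecution allotment: 3 base + 1 × 3 alternates = 6. Defense allotment: 3 base + 1 × 3 alternates = 6.
Prosecution peremptories used: #6, #32, #14, #3 — 4 (for-cause on #30, #23, #10 don't count).
Defense peremptories used: #22, #12 — 2 (for-cause on #23, #13, #10 don't count).
Remaining: (6 − 4) + (6 − 2) = 6.

6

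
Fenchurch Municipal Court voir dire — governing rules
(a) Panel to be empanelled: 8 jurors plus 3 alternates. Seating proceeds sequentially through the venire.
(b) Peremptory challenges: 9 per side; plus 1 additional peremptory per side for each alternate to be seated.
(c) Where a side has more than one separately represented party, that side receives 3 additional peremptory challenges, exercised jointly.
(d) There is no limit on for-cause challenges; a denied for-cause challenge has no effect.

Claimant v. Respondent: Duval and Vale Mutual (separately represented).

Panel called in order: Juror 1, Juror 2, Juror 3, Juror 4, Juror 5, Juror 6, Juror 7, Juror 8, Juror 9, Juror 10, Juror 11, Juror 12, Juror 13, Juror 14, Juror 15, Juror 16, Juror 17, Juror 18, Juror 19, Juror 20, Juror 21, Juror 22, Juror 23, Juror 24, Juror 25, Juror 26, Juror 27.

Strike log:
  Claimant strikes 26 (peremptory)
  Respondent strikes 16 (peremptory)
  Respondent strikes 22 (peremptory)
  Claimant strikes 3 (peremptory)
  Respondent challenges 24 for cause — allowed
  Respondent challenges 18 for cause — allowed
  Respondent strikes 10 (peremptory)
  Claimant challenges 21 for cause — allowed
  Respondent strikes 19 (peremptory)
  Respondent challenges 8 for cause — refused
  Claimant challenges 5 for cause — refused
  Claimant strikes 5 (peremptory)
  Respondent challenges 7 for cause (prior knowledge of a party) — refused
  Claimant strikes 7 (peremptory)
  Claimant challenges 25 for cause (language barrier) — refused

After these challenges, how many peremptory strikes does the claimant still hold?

8

Claimant allotment: 9 base + 1 × 3 alternates = 12.
Claimant peremptories used: #26, #3, #5, #7 — 4 (for-cause on #21, #5, #25 don't count).
Remaining: 12 − 4 = 8.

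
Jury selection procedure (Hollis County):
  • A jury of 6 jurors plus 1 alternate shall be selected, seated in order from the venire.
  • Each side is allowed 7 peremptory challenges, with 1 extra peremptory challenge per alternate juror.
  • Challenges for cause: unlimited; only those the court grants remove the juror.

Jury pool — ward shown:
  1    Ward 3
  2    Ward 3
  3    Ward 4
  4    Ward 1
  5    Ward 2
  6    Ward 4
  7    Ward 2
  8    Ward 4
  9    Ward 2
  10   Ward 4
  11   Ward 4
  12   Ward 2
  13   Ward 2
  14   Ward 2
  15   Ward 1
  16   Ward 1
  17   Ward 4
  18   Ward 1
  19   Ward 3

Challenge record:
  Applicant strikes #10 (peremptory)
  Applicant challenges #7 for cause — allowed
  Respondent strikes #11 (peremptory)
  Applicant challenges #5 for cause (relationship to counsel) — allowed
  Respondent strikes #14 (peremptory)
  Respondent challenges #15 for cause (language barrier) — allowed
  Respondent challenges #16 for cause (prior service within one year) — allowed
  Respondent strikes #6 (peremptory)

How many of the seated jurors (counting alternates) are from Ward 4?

2

Removed: #5, #6, #7, #10, #11, #14, #15, #16.
Seated (7 incl. alternates): #1, #2, #3, #4, #8, #9, #12.
Of those, in Ward 4: #3, #8 → 2.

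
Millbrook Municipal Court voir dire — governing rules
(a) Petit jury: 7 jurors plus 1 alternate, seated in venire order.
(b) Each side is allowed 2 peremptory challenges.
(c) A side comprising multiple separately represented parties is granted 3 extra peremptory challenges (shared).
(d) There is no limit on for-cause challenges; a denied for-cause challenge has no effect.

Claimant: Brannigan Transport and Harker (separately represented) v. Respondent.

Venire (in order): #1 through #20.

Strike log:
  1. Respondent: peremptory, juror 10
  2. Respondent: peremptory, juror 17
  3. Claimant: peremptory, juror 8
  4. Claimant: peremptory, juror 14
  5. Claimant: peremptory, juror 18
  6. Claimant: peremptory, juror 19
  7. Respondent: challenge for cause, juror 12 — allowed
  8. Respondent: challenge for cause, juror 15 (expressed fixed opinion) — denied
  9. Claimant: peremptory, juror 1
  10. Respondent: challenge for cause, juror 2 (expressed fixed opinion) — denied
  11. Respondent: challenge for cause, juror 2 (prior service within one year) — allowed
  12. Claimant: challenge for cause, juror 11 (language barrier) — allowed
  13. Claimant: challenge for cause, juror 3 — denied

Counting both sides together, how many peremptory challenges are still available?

Claimant allotment: 2 base + 3 multi-party = 5. Respondent allotment: 2.
Claimant peremptories used: #8, #14, #18, #19, #1 — 5 (for-cause on #11, #3 don't count).
Respondent peremptories used: #10, #17 — 2 (for-cause on #12, #15, #2, #2 don't count).
Remaining: (5 − 5) + (2 − 2) = 0.

0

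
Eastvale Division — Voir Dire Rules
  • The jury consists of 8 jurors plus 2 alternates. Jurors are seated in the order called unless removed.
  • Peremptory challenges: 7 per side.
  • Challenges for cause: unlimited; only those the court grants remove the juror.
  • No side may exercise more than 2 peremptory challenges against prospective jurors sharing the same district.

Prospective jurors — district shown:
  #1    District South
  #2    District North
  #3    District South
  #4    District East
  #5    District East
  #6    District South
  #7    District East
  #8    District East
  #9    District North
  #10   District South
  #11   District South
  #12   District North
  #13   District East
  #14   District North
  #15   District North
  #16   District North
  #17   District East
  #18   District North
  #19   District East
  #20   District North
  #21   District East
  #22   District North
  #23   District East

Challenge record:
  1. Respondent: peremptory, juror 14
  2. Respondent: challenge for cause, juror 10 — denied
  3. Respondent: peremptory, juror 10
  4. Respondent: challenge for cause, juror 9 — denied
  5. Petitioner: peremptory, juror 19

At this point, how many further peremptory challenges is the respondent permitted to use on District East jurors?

2

Respondent peremptories so far: #14, #10 — 2 of 7 used, 5 left overall.
Against District East: none yet — per-district cap 2 leaves 2.
Binding limit: min(5, 2) = 2.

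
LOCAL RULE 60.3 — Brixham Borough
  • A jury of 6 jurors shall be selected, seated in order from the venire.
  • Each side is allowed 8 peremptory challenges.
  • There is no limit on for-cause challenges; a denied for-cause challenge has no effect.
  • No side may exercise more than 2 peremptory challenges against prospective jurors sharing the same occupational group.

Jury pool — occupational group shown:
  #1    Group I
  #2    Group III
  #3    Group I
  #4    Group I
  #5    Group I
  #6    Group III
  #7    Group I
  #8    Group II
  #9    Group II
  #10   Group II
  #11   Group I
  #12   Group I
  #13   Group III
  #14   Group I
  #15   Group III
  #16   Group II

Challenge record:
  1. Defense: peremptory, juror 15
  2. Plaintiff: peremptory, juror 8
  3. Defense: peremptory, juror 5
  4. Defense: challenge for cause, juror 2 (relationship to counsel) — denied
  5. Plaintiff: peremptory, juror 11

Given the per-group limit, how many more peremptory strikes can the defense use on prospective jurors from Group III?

1

Defense peremptories so far: #15, #5 — 2 of 8 used, 6 left overall.
Against Group III: #15 — 1 used; per-group cap 2 leaves 1.
Binding limit: min(6, 1) = 1.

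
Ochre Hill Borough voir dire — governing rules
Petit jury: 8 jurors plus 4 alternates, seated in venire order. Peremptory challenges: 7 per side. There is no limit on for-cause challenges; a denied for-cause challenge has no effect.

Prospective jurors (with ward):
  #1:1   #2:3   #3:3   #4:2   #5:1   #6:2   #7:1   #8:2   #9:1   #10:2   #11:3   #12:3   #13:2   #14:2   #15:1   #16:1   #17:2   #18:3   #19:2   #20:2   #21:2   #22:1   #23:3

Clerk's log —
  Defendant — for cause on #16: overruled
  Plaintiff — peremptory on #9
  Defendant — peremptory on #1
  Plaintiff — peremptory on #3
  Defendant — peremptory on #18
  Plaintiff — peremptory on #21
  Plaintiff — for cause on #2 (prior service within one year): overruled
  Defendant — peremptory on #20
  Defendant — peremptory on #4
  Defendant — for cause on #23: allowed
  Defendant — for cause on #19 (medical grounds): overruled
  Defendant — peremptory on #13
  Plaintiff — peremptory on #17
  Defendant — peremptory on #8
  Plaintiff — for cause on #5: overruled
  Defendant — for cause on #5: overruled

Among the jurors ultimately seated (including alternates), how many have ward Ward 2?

4

Removed: #1, #3, #4, #8, #9, #13, #17, #18, #20, #21, #23.
Seated (12 incl. alternates): #2, #5, #6, #7, #10, #11, #12, #14, #15, #16, #19, #22.
Of those, in Ward 2: #6, #10, #14, #19 → 4.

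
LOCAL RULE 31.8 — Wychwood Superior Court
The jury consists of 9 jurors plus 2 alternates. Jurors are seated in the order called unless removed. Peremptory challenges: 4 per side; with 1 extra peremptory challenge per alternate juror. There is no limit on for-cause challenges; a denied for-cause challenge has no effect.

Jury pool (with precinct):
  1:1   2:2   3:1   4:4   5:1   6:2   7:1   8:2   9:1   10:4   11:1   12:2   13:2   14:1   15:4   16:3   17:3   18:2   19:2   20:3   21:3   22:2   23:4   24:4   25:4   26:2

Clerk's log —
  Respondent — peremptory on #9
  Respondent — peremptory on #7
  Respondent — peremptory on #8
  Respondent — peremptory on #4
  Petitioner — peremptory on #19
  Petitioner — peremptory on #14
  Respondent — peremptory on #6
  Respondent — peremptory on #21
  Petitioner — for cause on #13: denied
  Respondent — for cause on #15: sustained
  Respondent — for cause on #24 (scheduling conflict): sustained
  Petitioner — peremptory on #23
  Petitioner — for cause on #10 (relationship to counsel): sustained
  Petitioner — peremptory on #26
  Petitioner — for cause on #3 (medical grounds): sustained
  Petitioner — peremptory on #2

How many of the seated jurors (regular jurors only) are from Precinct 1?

3

Removed: #2, #3, #4, #6, #7, #8, #9, #10, #14, #15, #19, #21, #23, #24, #26.
Seated jurors 1–9: #1, #5, #11, #12, #13, #16, #17, #18, #20 (alternates #22, #25 not counted).
Of those, in Precinct 1: #1, #5, #11 → 3.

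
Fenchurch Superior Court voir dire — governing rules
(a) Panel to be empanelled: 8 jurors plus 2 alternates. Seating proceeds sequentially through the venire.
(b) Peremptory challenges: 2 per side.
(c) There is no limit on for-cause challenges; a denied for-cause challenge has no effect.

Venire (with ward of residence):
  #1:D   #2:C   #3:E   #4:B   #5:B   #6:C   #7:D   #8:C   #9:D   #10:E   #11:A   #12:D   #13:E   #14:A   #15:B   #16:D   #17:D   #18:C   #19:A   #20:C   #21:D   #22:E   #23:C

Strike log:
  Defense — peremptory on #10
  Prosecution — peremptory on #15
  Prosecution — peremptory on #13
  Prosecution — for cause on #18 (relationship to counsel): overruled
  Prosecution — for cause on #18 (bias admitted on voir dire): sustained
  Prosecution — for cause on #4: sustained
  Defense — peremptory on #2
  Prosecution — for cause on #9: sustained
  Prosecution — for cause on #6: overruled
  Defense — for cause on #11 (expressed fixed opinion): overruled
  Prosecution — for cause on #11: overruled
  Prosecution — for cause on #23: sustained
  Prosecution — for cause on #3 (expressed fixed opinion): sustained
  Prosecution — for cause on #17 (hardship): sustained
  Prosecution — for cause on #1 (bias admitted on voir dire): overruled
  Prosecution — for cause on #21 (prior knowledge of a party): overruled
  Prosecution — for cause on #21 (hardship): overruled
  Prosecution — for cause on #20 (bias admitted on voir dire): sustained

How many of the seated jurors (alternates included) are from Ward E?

0

Removed: #2, #3, #4, #9, #10, #13, #15, #17, #18, #20, #23.
Seated (10 incl. alternates): #1, #5, #6, #7, #8, #11, #12, #14, #16, #19.
None of those are in Ward E → 0.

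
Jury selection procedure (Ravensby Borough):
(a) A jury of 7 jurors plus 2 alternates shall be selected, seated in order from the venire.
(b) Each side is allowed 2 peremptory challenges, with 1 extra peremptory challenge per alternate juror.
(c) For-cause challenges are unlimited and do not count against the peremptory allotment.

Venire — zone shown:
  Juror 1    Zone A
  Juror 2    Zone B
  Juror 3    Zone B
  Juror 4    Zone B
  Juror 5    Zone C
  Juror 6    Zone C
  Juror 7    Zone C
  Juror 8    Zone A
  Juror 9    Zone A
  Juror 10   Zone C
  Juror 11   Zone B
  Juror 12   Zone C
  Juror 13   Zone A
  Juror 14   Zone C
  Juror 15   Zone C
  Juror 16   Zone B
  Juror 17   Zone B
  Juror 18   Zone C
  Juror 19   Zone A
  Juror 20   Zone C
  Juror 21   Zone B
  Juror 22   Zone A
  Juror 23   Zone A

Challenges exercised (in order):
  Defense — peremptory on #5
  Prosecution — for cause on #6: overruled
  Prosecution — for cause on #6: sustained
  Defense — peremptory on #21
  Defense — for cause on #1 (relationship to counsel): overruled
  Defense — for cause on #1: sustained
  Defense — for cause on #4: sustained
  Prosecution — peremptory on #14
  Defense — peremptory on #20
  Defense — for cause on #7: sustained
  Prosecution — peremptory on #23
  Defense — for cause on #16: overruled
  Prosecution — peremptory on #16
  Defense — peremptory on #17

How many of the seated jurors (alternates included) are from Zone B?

Removed: #1, #4, #5, #6, #7, #14, #16, #17, #20, #21, #23.
Seated (9 incl. alternates): #2, #3, #8, #9, #10, #11, #12, #13, #15.
Of those, in Zone B: #2, #3, #11 → 3.

3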